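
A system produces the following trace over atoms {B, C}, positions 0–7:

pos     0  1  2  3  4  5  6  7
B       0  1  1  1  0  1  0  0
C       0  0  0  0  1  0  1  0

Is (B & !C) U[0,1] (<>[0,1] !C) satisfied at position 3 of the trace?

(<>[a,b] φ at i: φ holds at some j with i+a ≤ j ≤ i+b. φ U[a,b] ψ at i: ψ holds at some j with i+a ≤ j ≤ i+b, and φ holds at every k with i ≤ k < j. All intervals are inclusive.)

Yes

Need some j in [3,4] with <>[0,1] !C, and (B & !C) at every k in [3,j-1].
  j=3: <>[0,1] !C holds; no prefix to check → satisfied.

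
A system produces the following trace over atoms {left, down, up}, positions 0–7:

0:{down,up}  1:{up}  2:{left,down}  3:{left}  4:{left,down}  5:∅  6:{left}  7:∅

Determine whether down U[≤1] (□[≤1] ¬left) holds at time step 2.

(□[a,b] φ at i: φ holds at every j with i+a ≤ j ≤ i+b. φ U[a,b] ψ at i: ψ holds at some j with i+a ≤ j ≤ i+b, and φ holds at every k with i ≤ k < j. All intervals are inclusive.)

Does not hold

Need some j in [2,3] with □[≤1] ¬left, and down at every k in [2,j-1].
  j=2: □[≤1] ¬left — fails at 2.
  j=3: □[≤1] ¬left — fails at 3.
No j in the window works → until fails.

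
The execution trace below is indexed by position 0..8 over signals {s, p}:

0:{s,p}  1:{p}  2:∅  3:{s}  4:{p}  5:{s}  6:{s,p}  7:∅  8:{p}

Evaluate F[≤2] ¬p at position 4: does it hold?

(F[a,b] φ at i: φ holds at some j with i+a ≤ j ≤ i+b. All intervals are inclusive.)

Check ¬p at each j in [4,6]:
  j=4: false
  j=5: true
  j=6: false
Found at j=5 → formula holds.

Yes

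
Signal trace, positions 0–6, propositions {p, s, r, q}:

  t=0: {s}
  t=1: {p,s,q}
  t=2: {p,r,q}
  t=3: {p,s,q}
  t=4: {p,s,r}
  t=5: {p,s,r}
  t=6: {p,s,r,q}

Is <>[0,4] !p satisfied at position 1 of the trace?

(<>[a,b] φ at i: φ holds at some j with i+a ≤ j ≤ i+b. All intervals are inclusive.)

No

Check !p at each j in [1,5]:
  j=1: false
  j=2: false
  j=3: false
  j=4: false
  j=5: false
No position in the window satisfies it → formula fails.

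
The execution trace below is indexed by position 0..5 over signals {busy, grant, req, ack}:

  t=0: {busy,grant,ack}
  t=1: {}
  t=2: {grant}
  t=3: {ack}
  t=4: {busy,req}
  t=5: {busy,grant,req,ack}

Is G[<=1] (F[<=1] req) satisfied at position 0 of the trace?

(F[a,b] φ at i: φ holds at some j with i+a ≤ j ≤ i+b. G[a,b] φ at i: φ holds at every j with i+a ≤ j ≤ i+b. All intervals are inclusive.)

Check F[<=1] req at every j in [0,1]:
  j=0: fails (none in [0,1])
  j=1: fails (none in [1,2])
Fails at j=0 → formula fails.

No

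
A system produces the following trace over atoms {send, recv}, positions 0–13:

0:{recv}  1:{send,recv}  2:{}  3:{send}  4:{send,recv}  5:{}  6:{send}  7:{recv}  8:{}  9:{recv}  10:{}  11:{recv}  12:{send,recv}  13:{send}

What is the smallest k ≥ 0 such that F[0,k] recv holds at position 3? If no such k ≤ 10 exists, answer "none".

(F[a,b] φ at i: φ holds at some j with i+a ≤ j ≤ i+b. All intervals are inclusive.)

Scan j = 3,4,… for recv:
  j=3: fails
  j=4: holds
First hit at j=4, so smallest k = 4-3 = 1.

1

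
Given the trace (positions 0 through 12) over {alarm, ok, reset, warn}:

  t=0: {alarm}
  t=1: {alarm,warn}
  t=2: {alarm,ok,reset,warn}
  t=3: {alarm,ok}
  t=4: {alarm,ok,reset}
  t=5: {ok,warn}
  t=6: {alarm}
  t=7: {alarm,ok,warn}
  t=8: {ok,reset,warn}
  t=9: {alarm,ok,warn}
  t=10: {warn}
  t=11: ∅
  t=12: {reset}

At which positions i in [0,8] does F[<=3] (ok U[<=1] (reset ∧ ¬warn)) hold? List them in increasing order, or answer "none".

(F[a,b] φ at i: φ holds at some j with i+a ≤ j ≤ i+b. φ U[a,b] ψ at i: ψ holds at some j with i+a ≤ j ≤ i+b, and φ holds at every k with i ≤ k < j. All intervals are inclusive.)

Evaluate at each i in [0,8]:
  i=0: ✓ (witness j=3)
  i=1: ✓ (witness j=3)
  i=2: ✓ (witness j=3)
  i=3: ✓ (witness j=3)
  i=4: ✓ (witness j=4)
  i=5: ✗ (none in [5,8])
  i=6: ✗ (none in [6,9])
  i=7: ✗ (none in [7,10])
  i=8: ✗ (none in [8,11])

0, 1, 2, 3, 4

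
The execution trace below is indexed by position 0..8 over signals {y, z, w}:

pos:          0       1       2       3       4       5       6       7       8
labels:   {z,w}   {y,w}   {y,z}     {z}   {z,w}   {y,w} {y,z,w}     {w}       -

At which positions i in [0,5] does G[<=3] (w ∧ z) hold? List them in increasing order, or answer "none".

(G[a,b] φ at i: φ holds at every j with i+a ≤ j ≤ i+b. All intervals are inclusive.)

none

Evaluate at each i in [0,5]:
  i=0: ✗ (fails at j=1)
  i=1: ✗ (fails at j=1)
  i=2: ✗ (fails at j=2)
  i=3: ✗ (fails at j=3)
  i=4: ✗ (fails at j=5)
  i=5: ✗ (fails at j=5)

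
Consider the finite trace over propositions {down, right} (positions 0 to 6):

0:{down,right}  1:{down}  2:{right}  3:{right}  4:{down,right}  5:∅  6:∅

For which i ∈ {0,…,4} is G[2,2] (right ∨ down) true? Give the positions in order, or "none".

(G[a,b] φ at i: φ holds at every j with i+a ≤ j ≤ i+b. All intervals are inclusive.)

Evaluate at each i in [0,4]:
  i=0: ✓ (all of [2,2])
  i=1: ✓ (all of [3,3])
  i=2: ✓ (all of [4,4])
  i=3: ✗ (fails at j=5)
  i=4: ✗ (fails at j=6)

0, 1, 2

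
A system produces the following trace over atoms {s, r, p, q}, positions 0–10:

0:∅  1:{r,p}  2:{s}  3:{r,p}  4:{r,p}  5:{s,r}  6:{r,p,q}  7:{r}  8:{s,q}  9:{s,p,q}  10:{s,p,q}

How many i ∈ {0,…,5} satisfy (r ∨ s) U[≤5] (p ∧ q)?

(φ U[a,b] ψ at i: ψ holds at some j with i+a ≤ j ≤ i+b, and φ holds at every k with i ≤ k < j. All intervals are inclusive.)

5

Evaluate at each i in [0,5]:
  i=0: ✗ (no rhs in [0,5])
  i=1: ✓ (rhs at j=6; lhs holds on [1,5])
  i=2: ✓ (rhs at j=6; lhs holds on [2,5])
  i=3: ✓ (rhs at j=6; lhs holds on [3,5])
  i=4: ✓ (rhs at j=6; lhs holds on [4,5])
  i=5: ✓ (rhs at j=6; lhs holds on [5,5])
Positions where it holds: {1, 2, 3, 4, 5} → 5.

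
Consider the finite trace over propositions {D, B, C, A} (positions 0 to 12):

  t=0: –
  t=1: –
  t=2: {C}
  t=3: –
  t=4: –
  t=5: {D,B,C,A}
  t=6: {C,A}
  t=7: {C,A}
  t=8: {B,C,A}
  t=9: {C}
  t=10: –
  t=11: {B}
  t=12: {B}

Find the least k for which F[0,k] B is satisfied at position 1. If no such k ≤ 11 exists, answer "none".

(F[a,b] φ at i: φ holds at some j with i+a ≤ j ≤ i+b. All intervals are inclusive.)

4

Scan j = 1,2,… for B:
  j=1: fails
  j=2: fails
  j=3: fails
  j=4: fails
  j=5: holds
First hit at j=5, so smallest k = 5-1 = 4.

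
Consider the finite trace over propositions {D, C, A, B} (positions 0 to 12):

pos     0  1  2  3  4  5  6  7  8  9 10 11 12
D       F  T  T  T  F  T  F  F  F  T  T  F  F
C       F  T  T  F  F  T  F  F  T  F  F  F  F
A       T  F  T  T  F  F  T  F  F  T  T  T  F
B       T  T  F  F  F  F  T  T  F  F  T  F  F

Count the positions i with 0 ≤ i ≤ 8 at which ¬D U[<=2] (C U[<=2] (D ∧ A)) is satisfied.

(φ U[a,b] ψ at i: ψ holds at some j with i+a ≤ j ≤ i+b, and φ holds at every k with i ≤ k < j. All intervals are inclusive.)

7

Evaluate at each i in [0,8]:
  i=0: ✓ (rhs at j=1; lhs holds on [0,0])
  i=1: ✓ (rhs at j=1)
  i=2: ✓ (rhs at j=2)
  i=3: ✓ (rhs at j=3)
  i=4: ✗ (no rhs in [4,6])
  i=5: ✗ (no rhs in [5,7])
  i=6: ✓ (rhs at j=8; lhs holds on [6,7])
  i=7: ✓ (rhs at j=8; lhs holds on [7,7])
  i=8: ✓ (rhs at j=8)
Positions where it holds: {0, 1, 2, 3, 6, 7, 8} → 7.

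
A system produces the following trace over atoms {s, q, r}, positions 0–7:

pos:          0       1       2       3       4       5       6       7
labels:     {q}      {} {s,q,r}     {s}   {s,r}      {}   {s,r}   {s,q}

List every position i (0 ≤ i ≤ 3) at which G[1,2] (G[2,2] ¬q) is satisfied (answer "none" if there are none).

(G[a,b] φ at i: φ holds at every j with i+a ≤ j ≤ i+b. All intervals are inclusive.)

Evaluate at each i in [0,3]:
  i=0: ✓ (all of [1,2])
  i=1: ✓ (all of [2,3])
  i=2: ✓ (all of [3,4])
  i=3: ✗ (fails at j=5)

0, 1, 2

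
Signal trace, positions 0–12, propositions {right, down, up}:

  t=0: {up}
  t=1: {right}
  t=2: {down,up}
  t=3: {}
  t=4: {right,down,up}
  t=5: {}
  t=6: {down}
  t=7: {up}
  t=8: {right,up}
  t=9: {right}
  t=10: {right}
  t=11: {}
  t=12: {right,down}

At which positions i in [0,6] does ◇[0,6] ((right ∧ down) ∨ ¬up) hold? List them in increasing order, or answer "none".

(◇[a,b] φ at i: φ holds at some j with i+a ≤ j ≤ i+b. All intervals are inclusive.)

Evaluate at each i in [0,6]:
  i=0: ✓ (witness j=1)
  i=1: ✓ (witness j=1)
  i=2: ✓ (witness j=3)
  i=3: ✓ (witness j=3)
  i=4: ✓ (witness j=4)
  i=5: ✓ (witness j=5)
  i=6: ✓ (witness j=6)

0, 1, 2, 3, 4, 5, 6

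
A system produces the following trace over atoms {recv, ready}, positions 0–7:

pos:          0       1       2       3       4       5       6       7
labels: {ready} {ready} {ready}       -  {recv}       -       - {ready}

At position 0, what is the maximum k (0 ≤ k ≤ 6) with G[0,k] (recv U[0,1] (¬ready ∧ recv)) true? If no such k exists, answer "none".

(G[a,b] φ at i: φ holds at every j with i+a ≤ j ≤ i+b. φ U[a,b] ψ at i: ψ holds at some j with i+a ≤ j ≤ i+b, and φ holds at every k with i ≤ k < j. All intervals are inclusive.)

none

(recv U[0,1] (¬ready ∧ recv)) must hold from j=0 onward; find where it first fails.
  j=0: fails → no k works.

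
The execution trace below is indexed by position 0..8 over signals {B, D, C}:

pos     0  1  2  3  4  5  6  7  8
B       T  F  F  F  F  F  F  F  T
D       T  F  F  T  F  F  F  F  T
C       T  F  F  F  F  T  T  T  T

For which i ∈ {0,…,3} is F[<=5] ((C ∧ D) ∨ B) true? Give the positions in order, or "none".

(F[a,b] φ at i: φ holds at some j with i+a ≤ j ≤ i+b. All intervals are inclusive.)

Evaluate at each i in [0,3]:
  i=0: ✓ (witness j=0)
  i=1: ✗ (none in [1,6])
  i=2: ✗ (none in [2,7])
  i=3: ✓ (witness j=8)

0, 3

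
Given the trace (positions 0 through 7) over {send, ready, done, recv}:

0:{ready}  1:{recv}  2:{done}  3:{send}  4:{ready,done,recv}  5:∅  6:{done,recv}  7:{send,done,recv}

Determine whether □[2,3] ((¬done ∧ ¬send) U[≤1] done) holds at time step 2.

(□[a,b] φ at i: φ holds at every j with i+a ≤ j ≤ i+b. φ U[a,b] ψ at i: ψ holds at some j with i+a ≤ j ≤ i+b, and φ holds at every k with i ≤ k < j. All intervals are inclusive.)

True

Check ((¬done ∧ ¬send) U[≤1] done) at every j in [4,5]:
  j=4: holds
  j=5: holds
All positions satisfy it → formula holds.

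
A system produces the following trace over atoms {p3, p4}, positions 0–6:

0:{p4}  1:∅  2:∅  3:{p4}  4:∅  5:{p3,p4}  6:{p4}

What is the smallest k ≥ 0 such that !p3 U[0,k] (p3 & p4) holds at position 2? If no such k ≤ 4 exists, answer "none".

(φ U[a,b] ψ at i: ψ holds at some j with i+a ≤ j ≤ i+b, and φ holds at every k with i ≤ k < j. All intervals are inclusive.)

Need earliest j ≥ 2 with (p3 & p4), and !p3 at every k in [2,j-1].
  j=2: rhs fails.
  j=3: rhs fails.
  j=4: rhs fails.
  j=5: rhs holds; lhs holds on [2,4]. k = 3.

3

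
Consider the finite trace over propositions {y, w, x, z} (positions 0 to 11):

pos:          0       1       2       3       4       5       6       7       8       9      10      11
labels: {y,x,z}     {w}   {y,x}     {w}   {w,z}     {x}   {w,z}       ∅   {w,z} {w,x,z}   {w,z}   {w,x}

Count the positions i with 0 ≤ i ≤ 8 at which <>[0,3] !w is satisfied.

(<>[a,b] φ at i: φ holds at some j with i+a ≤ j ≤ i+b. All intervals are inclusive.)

Evaluate at each i in [0,8]:
  i=0: ✓ (witness j=0)
  i=1: ✓ (witness j=2)
  i=2: ✓ (witness j=2)
  i=3: ✓ (witness j=5)
  i=4: ✓ (witness j=5)
  i=5: ✓ (witness j=5)
  i=6: ✓ (witness j=7)
  i=7: ✓ (witness j=7)
  i=8: ✗ (none in [8,11])
Positions where it holds: {0, 1, 2, 3, 4, 5, 6, 7} → 8.

8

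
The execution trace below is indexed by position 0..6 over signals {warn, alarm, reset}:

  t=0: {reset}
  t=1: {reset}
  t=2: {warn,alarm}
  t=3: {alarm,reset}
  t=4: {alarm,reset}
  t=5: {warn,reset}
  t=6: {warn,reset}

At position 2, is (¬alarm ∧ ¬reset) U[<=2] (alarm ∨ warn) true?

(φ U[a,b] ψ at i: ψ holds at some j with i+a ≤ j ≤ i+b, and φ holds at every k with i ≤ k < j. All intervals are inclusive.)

Yes

Need some j in [2,4] with (alarm ∨ warn), and (¬alarm ∧ ¬reset) at every k in [2,j-1].
  j=2: (alarm ∨ warn) holds; no prefix to check → satisfied.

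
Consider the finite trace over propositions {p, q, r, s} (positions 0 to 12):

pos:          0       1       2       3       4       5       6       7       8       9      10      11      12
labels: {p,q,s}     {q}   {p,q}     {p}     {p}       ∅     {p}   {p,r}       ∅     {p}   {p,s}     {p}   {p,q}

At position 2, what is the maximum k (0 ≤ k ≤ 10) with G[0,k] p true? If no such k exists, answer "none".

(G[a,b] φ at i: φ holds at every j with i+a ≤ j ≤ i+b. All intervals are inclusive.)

2

p must hold from j=2 onward; find where it first fails.
  j=2: holds
  j=3: holds
  j=4: holds
  j=5: fails
Holds on [2,4], so largest k = 2.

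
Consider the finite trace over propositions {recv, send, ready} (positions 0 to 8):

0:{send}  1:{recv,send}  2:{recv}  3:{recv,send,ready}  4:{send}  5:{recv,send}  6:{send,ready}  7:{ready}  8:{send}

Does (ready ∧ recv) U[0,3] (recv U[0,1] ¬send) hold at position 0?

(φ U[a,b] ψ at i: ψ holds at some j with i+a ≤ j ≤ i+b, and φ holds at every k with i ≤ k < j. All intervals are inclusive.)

False

Need some j in [0,3] with (recv U[0,1] ¬send), and (ready ∧ recv) at every k in [0,j-1].
  j=0: (recv U[0,1] ¬send) — fails.
  j=1: (recv U[0,1] ¬send) holds, but (ready ∧ recv) fails at k=0 → not this j.
  j=2: (recv U[0,1] ¬send) holds, but (ready ∧ recv) fails at k=0 → not this j.
  j=3: (recv U[0,1] ¬send) — fails.
No j in the window works → until fails.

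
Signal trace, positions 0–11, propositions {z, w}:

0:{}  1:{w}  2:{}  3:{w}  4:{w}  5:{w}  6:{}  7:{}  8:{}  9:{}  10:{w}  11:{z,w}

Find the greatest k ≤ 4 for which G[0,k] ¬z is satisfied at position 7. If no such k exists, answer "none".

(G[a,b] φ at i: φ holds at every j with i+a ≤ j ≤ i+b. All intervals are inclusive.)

3

¬z must hold from j=7 onward; find where it first fails.
  j=7: holds
  j=8: holds
  j=9: holds
  j=10: holds
  j=11: fails
Holds on [7,10], so largest k = 3.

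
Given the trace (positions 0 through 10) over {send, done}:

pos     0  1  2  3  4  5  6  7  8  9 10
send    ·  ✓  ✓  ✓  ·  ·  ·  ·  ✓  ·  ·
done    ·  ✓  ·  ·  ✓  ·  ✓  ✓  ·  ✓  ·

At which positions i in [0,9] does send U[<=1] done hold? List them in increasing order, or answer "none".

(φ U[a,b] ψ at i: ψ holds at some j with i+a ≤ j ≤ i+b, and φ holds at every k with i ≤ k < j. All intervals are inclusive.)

1, 3, 4, 6, 7, 8, 9

Evaluate at each i in [0,9]:
  i=0: ✗ (lhs fails at k=0 before rhs at j=1)
  i=1: ✓ (rhs at j=1)
  i=2: ✗ (no rhs in [2,3])
  i=3: ✓ (rhs at j=4; lhs holds on [3,3])
  i=4: ✓ (rhs at j=4)
  i=5: ✗ (lhs fails at k=5 before rhs at j=6)
  i=6: ✓ (rhs at j=6)
  i=7: ✓ (rhs at j=7)
  i=8: ✓ (rhs at j=9; lhs holds on [8,8])
  i=9: ✓ (rhs at j=9)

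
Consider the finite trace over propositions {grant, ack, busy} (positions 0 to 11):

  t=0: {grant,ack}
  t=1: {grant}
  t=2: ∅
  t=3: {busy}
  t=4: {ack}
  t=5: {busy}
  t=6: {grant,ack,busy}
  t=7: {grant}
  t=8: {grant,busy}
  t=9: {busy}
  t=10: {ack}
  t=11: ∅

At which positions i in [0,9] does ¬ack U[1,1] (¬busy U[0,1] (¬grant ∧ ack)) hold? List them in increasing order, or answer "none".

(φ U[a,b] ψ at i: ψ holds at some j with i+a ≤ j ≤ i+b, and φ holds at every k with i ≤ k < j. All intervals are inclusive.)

Evaluate at each i in [0,9]:
  i=0: ✗ (no rhs in [1,1])
  i=1: ✗ (no rhs in [2,2])
  i=2: ✗ (no rhs in [3,3])
  i=3: ✓ (rhs at j=4; lhs holds on [3,3])
  i=4: ✗ (no rhs in [5,5])
  i=5: ✗ (no rhs in [6,6])
  i=6: ✗ (no rhs in [7,7])
  i=7: ✗ (no rhs in [8,8])
  i=8: ✗ (no rhs in [9,9])
  i=9: ✓ (rhs at j=10; lhs holds on [9,9])

3, 9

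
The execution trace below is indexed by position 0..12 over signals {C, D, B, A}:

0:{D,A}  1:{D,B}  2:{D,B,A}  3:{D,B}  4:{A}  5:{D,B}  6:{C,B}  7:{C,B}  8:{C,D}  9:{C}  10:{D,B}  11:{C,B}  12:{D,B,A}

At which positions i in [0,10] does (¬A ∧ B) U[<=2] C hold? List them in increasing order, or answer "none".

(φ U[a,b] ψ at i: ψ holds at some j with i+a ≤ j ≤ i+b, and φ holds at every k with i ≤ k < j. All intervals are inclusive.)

5, 6, 7, 8, 9, 10

Evaluate at each i in [0,10]:
  i=0: ✗ (no rhs in [0,2])
  i=1: ✗ (no rhs in [1,3])
  i=2: ✗ (no rhs in [2,4])
  i=3: ✗ (no rhs in [3,5])
  i=4: ✗ (lhs fails at k=4 before rhs at j=6)
  i=5: ✓ (rhs at j=6; lhs holds on [5,5])
  i=6: ✓ (rhs at j=6)
  i=7: ✓ (rhs at j=7)
  i=8: ✓ (rhs at j=8)
  i=9: ✓ (rhs at j=9)
  i=10: ✓ (rhs at j=11; lhs holds on [10,10])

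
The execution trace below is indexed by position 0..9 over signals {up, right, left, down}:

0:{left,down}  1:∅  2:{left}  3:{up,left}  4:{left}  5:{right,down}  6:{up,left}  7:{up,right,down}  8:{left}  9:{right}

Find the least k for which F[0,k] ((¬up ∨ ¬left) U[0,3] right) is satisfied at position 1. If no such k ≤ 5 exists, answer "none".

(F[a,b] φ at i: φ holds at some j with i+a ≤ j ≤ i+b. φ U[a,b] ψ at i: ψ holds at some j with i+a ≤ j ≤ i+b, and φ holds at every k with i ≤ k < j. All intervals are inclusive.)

3

Scan j = 1,2,… for ((¬up ∨ ¬left) U[0,3] right):
  j=1: fails
  j=2: fails
  j=3: fails
  j=4: holds
First hit at j=4, so smallest k = 4-1 = 3.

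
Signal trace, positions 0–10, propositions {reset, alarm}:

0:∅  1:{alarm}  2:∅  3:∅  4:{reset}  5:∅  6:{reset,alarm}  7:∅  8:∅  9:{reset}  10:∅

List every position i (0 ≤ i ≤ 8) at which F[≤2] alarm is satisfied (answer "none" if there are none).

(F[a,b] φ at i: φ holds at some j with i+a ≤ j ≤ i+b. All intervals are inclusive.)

0, 1, 4, 5, 6

Evaluate at each i in [0,8]:
  i=0: ✓ (witness j=1)
  i=1: ✓ (witness j=1)
  i=2: ✗ (none in [2,4])
  i=3: ✗ (none in [3,5])
  i=4: ✓ (witness j=6)
  i=5: ✓ (witness j=6)
  i=6: ✓ (witness j=6)
  i=7: ✗ (none in [7,9])
  i=8: ✗ (none in [8,10])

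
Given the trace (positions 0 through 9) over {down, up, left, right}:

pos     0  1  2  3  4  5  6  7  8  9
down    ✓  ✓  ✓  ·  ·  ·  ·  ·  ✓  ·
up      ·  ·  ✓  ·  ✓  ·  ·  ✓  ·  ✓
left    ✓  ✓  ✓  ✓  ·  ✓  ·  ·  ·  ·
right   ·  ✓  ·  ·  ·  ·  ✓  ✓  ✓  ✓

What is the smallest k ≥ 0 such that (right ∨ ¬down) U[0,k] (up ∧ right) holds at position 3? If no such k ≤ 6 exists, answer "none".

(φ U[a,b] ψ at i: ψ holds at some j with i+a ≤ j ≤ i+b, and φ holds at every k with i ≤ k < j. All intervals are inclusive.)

4

Need earliest j ≥ 3 with (up ∧ right), and (right ∨ ¬down) at every k in [3,j-1].
  j=3: rhs fails.
  j=4: rhs fails.
  j=5: rhs fails.
  j=6: rhs fails.
  j=7: rhs holds; lhs holds on [3,6]. k = 4.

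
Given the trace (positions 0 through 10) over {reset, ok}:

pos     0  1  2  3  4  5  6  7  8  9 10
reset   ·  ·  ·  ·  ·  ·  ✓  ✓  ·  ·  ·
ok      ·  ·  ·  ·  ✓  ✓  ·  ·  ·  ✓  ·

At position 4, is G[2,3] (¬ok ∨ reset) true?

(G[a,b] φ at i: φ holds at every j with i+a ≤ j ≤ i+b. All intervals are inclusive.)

Check (¬ok ∨ reset) at every j in [6,7]:
  j=6: true
  j=7: true
All positions satisfy it → formula holds.

Yes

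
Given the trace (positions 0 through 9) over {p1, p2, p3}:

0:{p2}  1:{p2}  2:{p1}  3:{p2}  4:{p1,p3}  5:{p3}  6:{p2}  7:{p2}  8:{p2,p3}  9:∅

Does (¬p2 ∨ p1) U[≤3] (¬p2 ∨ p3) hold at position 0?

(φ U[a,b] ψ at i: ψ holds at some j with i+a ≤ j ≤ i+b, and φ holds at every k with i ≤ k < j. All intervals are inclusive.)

Does not hold

Need some j in [0,3] with (¬p2 ∨ p3), and (¬p2 ∨ p1) at every k in [0,j-1].
  j=0: (¬p2 ∨ p3) false.
  j=1: (¬p2 ∨ p3) false.
  j=2: (¬p2 ∨ p3) holds, but (¬p2 ∨ p1) fails at k=0 → not this j.
  j=3: (¬p2 ∨ p3) false.
No j in the window works → until fails.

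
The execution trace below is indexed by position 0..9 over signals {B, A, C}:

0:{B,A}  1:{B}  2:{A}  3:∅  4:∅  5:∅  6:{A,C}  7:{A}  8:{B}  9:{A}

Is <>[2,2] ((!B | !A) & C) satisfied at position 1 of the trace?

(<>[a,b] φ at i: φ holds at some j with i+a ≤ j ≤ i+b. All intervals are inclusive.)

No

Check ((!B | !A) & C) at each j in [3,3]:
  j=3: false
No position in the window satisfies it → formula fails.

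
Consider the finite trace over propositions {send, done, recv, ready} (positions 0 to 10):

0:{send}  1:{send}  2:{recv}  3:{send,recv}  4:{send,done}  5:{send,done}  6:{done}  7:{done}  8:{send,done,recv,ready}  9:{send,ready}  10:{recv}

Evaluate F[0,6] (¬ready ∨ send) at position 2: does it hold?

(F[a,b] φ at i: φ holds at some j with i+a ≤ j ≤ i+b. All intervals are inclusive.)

Holds

Check (¬ready ∨ send) at each j in [2,8]:
  j=2: true
  j=3: true
  j=4: true
  j=5: true
  j=6: true
  j=7: true
  j=8: true
Found at j=2 → formula holds.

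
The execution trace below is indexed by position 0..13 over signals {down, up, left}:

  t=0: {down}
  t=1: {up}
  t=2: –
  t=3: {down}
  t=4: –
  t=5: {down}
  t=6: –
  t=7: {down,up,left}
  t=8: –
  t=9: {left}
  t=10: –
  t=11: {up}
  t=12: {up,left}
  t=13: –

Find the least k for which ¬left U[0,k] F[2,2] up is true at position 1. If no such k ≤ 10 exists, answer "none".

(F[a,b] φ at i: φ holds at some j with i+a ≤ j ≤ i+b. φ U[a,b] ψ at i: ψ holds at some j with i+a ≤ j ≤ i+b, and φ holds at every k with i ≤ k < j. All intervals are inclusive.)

Need earliest j ≥ 1 with F[2,2] up, and ¬left at every k in [1,j-1].
  j=1: rhs fails.
  j=2: rhs fails.
  j=3: rhs fails.
  j=4: rhs fails.
  j=5: rhs holds; lhs holds on [1,4]. k = 4.

4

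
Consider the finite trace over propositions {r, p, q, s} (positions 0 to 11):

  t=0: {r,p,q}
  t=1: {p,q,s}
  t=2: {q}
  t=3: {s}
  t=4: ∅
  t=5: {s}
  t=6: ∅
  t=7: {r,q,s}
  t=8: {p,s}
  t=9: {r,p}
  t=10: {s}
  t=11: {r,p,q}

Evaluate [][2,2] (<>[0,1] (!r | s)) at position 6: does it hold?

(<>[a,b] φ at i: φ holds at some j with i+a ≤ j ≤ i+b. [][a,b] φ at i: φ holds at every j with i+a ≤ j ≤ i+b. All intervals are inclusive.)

Holds

Check <>[0,1] (!r | s) at every j in [8,8]:
  j=8: holds (witness at 8)
All positions satisfy it → formula holds.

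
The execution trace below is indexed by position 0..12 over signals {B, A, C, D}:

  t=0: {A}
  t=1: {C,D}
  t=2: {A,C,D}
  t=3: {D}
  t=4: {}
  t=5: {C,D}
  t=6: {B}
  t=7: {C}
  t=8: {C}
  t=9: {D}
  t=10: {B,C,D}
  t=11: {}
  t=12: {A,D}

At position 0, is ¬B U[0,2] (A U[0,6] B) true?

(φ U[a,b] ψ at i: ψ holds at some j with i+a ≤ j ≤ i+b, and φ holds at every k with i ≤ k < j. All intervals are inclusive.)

Need some j in [0,2] with (A U[0,6] B), and ¬B at every k in [0,j-1].
  j=0: (A U[0,6] B) — fails.
  j=1: (A U[0,6] B) — fails.
  j=2: (A U[0,6] B) — fails.
No j in the window works → until fails.

Does not hold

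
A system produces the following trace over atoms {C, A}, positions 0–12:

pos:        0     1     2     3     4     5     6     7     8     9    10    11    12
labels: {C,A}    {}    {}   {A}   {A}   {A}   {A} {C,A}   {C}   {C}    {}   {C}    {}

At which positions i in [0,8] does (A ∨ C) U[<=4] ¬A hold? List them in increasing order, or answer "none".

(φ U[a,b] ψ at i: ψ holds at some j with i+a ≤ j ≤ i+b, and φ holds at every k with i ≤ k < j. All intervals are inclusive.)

Evaluate at each i in [0,8]:
  i=0: ✓ (rhs at j=1; lhs holds on [0,0])
  i=1: ✓ (rhs at j=1)
  i=2: ✓ (rhs at j=2)
  i=3: ✗ (no rhs in [3,7])
  i=4: ✓ (rhs at j=8; lhs holds on [4,7])
  i=5: ✓ (rhs at j=8; lhs holds on [5,7])
  i=6: ✓ (rhs at j=8; lhs holds on [6,7])
  i=7: ✓ (rhs at j=8; lhs holds on [7,7])
  i=8: ✓ (rhs at j=8)

0, 1, 2, 4, 5, 6, 7, 8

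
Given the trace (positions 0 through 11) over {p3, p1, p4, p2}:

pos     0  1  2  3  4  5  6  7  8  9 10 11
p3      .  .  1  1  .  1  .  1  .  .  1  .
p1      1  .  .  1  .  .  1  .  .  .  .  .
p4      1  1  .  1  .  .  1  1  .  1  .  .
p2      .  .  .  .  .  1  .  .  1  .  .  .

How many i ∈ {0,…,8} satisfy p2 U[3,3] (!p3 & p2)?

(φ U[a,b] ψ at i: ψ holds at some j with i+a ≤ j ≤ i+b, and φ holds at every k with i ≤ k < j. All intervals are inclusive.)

0

Evaluate at each i in [0,8]:
  i=0: ✗ (no rhs in [3,3])
  i=1: ✗ (no rhs in [4,4])
  i=2: ✗ (no rhs in [5,5])
  i=3: ✗ (no rhs in [6,6])
  i=4: ✗ (no rhs in [7,7])
  i=5: ✗ (lhs fails at k=6 before rhs at j=8)
  i=6: ✗ (no rhs in [9,9])
  i=7: ✗ (no rhs in [10,10])
  i=8: ✗ (no rhs in [11,11])
Positions where it holds: {} → 0.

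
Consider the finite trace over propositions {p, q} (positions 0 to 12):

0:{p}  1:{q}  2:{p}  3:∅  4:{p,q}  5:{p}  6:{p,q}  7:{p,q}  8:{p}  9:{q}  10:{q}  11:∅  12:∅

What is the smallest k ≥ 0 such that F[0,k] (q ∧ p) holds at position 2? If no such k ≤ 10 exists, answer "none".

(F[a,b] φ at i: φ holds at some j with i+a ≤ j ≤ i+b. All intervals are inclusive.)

2

Scan j = 2,3,… for (q ∧ p):
  j=2: fails
  j=3: fails
  j=4: holds
First hit at j=4, so smallest k = 4-2 = 2.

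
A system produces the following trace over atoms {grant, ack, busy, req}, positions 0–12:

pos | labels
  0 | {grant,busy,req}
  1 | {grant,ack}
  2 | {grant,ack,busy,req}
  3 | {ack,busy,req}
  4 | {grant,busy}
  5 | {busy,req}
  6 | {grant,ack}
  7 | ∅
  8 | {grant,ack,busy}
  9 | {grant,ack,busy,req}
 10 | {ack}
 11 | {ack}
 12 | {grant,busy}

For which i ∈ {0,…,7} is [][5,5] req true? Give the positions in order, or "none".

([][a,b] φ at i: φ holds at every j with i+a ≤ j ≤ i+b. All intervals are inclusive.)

0, 4

Evaluate at each i in [0,7]:
  i=0: ✓ (all of [5,5])
  i=1: ✗ (fails at j=6)
  i=2: ✗ (fails at j=7)
  i=3: ✗ (fails at j=8)
  i=4: ✓ (all of [9,9])
  i=5: ✗ (fails at j=10)
  i=6: ✗ (fails at j=11)
  i=7: ✗ (fails at j=12)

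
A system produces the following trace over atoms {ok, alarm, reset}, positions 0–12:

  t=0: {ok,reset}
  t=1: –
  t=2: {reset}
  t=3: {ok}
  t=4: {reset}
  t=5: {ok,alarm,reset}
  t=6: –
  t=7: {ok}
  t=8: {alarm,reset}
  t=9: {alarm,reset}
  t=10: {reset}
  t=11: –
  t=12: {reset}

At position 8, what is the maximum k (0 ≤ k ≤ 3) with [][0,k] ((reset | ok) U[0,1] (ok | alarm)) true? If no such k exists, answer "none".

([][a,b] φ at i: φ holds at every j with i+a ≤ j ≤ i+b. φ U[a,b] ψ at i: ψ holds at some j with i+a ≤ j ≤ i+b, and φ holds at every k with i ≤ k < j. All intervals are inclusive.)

((reset | ok) U[0,1] (ok | alarm)) must hold from j=8 onward; find where it first fails.
  j=8: holds
  j=9: holds
  j=10: fails
Holds on [8,9], so largest k = 1.

1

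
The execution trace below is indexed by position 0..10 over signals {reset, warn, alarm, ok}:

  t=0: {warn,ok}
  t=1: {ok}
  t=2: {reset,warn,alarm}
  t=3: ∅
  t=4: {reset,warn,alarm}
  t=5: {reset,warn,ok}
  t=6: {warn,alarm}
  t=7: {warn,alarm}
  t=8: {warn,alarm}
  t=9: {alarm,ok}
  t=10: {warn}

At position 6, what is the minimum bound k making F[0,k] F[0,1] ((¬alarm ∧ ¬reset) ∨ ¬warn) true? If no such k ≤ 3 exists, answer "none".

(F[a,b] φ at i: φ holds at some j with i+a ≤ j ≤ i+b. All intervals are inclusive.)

2

Scan j = 6,7,… for F[0,1] ((¬alarm ∧ ¬reset) ∨ ¬warn):
  j=6: fails
  j=7: fails
  j=8: holds
First hit at j=8, so smallest k = 8-6 = 2.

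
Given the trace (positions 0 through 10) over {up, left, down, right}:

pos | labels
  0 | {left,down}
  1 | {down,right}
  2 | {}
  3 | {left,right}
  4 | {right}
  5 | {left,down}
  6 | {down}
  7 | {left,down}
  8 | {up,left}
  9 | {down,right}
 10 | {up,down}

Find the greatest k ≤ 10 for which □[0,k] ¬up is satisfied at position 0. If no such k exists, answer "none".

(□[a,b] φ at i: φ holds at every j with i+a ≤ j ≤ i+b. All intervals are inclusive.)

7

¬up must hold from j=0 onward; find where it first fails.
  j=0: holds
  j=1: holds
  j=2: holds
  j=3: holds
  j=4: holds
  j=5: holds
  j=6: holds
  j=7: holds
  j=8: fails
Holds on [0,7], so largest k = 7.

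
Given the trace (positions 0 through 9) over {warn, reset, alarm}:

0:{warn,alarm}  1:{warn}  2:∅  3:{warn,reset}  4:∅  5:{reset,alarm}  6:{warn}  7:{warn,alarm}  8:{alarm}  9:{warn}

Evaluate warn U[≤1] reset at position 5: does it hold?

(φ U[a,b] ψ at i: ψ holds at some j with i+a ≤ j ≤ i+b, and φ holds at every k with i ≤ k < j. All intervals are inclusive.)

Holds

Need some j in [5,6] with reset, and warn at every k in [5,j-1].
  j=5: reset holds; no prefix to check → satisfied.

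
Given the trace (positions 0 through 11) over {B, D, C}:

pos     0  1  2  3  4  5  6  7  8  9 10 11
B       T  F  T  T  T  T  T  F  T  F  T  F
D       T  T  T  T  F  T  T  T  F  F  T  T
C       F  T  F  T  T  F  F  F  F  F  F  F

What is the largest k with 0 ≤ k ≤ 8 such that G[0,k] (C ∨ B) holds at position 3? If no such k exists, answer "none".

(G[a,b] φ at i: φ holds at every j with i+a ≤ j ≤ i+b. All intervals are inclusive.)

3

(C ∨ B) must hold from j=3 onward; find where it first fails.
  j=3: holds
  j=4: holds
  j=5: holds
  j=6: holds
  j=7: fails
Holds on [3,6], so largest k = 3.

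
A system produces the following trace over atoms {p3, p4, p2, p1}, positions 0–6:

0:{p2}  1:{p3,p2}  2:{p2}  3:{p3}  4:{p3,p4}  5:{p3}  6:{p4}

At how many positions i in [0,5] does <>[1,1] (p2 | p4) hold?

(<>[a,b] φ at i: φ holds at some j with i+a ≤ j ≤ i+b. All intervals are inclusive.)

4

Evaluate at each i in [0,5]:
  i=0: ✓ (witness j=1)
  i=1: ✓ (witness j=2)
  i=2: ✗ (none in [3,3])
  i=3: ✓ (witness j=4)
  i=4: ✗ (none in [5,5])
  i=5: ✓ (witness j=6)
Positions where it holds: {0, 1, 3, 5} → 4.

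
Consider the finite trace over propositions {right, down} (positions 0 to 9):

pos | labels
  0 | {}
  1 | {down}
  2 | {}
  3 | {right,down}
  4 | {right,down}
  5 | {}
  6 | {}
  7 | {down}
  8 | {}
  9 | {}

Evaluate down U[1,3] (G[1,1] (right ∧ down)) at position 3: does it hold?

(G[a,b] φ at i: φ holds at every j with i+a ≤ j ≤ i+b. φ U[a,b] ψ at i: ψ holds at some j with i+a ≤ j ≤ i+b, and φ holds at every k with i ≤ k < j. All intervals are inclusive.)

Need some j in [4,6] with G[1,1] (right ∧ down), and down at every k in [3,j-1].
  j=4: G[1,1] (right ∧ down) — fails at 5.
  j=5: G[1,1] (right ∧ down) — fails at 6.
  j=6: G[1,1] (right ∧ down) — fails at 7.
No j in the window works → until fails.

False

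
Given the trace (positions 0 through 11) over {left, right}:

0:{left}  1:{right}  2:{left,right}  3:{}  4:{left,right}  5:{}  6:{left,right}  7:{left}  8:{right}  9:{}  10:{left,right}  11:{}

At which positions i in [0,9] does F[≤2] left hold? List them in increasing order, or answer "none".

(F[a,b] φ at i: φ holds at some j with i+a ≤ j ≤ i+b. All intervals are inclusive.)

0, 1, 2, 3, 4, 5, 6, 7, 8, 9

Evaluate at each i in [0,9]:
  i=0: ✓ (witness j=0)
  i=1: ✓ (witness j=2)
  i=2: ✓ (witness j=2)
  i=3: ✓ (witness j=4)
  i=4: ✓ (witness j=4)
  i=5: ✓ (witness j=6)
  i=6: ✓ (witness j=6)
  i=7: ✓ (witness j=7)
  i=8: ✓ (witness j=10)
  i=9: ✓ (witness j=10)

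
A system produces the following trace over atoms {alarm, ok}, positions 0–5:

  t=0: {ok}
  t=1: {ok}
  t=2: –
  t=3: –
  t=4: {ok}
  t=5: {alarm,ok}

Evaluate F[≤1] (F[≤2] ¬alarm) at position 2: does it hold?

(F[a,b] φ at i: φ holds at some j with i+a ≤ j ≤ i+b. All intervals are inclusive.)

Check F[≤2] ¬alarm at each j in [2,3]:
  j=2: holds (witness at 2)
  j=3: holds (witness at 3)
Found at j=2 → formula holds.

Yes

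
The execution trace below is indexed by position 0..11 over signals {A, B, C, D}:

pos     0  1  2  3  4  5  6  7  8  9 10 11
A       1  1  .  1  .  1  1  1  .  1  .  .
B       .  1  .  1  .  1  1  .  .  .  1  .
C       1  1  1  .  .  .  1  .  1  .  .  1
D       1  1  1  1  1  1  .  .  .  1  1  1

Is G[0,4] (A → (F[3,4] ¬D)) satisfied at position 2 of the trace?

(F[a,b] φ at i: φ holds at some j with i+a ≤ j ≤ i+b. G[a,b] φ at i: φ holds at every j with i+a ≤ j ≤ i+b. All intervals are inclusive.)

Check (A → (F[3,4] ¬D)) at every j in [2,6]:
  j=2: antecedent false → ✓
  j=3: antecedent true; consequent holds (witness at 6) → ✓
  j=4: antecedent false → ✓
  j=5: antecedent true; consequent holds (witness at 8) → ✓
  j=6: antecedent true; consequent fails (none in [9,10]) → ✗
Fails at j=6 → formula fails.

No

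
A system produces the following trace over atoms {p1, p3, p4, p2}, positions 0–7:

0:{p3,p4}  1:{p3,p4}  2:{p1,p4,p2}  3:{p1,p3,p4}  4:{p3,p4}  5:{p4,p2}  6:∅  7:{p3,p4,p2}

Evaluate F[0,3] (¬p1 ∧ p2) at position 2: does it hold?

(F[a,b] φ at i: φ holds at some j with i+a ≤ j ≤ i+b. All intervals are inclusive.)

True

Check (¬p1 ∧ p2) at each j in [2,5]:
  j=2: false
  j=3: false
  j=4: false
  j=5: true
Found at j=5 → formula holds.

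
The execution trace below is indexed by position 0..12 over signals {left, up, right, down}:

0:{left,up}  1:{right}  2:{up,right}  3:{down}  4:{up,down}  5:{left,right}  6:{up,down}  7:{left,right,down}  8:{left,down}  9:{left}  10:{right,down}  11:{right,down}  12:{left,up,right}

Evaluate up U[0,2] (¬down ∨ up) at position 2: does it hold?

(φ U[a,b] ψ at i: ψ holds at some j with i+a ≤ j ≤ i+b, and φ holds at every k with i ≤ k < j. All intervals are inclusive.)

Need some j in [2,4] with (¬down ∨ up), and up at every k in [2,j-1].
  j=2: (¬down ∨ up) holds; no prefix to check → satisfied.

Holds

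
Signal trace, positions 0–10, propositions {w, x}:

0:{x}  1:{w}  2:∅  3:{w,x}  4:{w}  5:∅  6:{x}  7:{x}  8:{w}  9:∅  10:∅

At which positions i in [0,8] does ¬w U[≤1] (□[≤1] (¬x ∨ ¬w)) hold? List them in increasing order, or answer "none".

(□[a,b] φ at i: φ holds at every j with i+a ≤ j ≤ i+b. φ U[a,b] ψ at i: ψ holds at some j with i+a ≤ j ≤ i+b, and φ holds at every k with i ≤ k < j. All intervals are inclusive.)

Evaluate at each i in [0,8]:
  i=0: ✓ (rhs at j=0)
  i=1: ✓ (rhs at j=1)
  i=2: ✗ (no rhs in [2,3])
  i=3: ✗ (lhs fails at k=3 before rhs at j=4)
  i=4: ✓ (rhs at j=4)
  i=5: ✓ (rhs at j=5)
  i=6: ✓ (rhs at j=6)
  i=7: ✓ (rhs at j=7)
  i=8: ✓ (rhs at j=8)

0, 1, 4, 5, 6, 7, 8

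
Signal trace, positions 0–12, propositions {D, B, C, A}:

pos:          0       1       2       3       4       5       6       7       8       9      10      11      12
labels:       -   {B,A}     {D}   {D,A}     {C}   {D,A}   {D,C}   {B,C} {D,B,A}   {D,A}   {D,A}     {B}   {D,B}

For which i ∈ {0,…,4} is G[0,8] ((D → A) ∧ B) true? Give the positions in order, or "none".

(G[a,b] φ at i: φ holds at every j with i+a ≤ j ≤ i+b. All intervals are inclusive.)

none

Evaluate at each i in [0,4]:
  i=0: ✗ (fails at j=0)
  i=1: ✗ (fails at j=2)
  i=2: ✗ (fails at j=2)
  i=3: ✗ (fails at j=3)
  i=4: ✗ (fails at j=4)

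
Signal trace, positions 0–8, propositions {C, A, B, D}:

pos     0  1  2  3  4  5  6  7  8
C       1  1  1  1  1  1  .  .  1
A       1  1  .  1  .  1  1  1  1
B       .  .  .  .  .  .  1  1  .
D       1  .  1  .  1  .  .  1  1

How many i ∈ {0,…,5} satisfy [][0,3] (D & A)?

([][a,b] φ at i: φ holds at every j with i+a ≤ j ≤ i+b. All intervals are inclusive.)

Evaluate at each i in [0,5]:
  i=0: ✗ (fails at j=1)
  i=1: ✗ (fails at j=1)
  i=2: ✗ (fails at j=2)
  i=3: ✗ (fails at j=3)
  i=4: ✗ (fails at j=4)
  i=5: ✗ (fails at j=5)
Positions where it holds: {} → 0.

0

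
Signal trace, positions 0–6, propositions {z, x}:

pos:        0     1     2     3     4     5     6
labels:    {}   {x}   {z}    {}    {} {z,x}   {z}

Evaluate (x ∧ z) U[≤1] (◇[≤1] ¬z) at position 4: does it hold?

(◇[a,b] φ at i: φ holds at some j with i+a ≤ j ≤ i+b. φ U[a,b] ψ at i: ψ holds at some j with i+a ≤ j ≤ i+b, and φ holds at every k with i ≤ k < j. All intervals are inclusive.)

Yes

Need some j in [4,5] with ◇[≤1] ¬z, and (x ∧ z) at every k in [4,j-1].
  j=4: ◇[≤1] ¬z holds; no prefix to check → satisfied.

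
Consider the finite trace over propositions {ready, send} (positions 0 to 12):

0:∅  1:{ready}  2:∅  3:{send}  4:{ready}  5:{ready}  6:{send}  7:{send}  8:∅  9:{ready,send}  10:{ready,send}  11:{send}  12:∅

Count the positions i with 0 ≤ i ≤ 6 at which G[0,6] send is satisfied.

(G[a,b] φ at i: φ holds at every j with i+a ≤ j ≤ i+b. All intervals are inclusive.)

Evaluate at each i in [0,6]:
  i=0: ✗ (fails at j=0)
  i=1: ✗ (fails at j=1)
  i=2: ✗ (fails at j=2)
  i=3: ✗ (fails at j=4)
  i=4: ✗ (fails at j=4)
  i=5: ✗ (fails at j=5)
  i=6: ✗ (fails at j=8)
Positions where it holds: {} → 0.

0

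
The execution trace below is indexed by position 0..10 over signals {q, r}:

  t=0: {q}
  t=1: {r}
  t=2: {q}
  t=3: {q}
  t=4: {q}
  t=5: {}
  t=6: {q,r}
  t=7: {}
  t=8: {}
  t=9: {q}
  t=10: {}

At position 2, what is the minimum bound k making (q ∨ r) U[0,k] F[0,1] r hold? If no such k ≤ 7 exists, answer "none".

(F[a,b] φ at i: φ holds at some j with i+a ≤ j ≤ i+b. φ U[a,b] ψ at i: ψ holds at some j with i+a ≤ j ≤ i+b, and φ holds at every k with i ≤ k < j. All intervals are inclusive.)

3

Need earliest j ≥ 2 with F[0,1] r, and (q ∨ r) at every k in [2,j-1].
  j=2: rhs fails.
  j=3: rhs fails.
  j=4: rhs fails.
  j=5: rhs holds; lhs holds on [2,4]. k = 3.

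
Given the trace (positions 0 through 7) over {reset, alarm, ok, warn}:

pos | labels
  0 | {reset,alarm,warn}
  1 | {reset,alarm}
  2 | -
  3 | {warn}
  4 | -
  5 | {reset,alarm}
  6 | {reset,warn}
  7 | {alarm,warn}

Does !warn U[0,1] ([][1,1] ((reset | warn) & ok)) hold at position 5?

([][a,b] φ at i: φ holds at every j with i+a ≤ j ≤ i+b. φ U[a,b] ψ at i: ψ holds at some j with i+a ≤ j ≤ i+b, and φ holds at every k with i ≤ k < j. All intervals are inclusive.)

Need some j in [5,6] with [][1,1] ((reset | warn) & ok), and !warn at every k in [5,j-1].
  j=5: [][1,1] ((reset | warn) & ok) — fails at 6.
  j=6: [][1,1] ((reset | warn) & ok) — fails at 7.
No j in the window works → until fails.

Does not hold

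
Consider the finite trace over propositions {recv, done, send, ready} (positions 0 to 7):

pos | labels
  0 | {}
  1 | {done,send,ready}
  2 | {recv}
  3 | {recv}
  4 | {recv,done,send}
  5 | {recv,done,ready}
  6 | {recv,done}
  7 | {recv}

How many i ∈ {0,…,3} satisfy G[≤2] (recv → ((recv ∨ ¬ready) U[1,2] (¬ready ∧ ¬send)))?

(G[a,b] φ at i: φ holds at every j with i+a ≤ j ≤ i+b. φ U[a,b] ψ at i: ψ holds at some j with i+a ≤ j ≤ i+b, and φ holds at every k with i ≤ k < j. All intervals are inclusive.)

1

Evaluate at each i in [0,3]:
  i=0: ✓ (all of [0,2])
  i=1: ✗ (fails at j=3)
  i=2: ✗ (fails at j=3)
  i=3: ✗ (fails at j=3)
Positions where it holds: {0} → 1.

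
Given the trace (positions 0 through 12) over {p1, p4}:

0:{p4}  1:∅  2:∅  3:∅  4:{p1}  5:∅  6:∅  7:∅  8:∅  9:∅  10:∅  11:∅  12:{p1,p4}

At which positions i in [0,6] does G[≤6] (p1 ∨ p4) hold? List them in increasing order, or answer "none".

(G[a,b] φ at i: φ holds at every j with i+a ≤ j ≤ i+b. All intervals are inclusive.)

none

Evaluate at each i in [0,6]:
  i=0: ✗ (fails at j=1)
  i=1: ✗ (fails at j=1)
  i=2: ✗ (fails at j=2)
  i=3: ✗ (fails at j=3)
  i=4: ✗ (fails at j=5)
  i=5: ✗ (fails at j=5)
  i=6: ✗ (fails at j=6)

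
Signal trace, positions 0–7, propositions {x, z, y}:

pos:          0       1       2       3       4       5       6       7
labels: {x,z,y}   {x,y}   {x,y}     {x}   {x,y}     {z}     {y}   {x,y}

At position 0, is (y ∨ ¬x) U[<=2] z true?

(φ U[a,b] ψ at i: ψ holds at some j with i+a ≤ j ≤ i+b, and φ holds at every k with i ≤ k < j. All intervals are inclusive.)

Yes

Need some j in [0,2] with z, and (y ∨ ¬x) at every k in [0,j-1].
  j=0: z holds; no prefix to check → satisfied.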